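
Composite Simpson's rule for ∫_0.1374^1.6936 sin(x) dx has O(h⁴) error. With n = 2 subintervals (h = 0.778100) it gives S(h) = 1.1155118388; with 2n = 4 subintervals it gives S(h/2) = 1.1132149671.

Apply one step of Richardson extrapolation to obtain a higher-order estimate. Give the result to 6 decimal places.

1.113062

Error is O(h^4); halving h shrinks it by 2^4 = 16.
16·1.1132149671 − 1.1155118388 = 16.6959276348
R = 16.6959276348/15 = 1.1130618423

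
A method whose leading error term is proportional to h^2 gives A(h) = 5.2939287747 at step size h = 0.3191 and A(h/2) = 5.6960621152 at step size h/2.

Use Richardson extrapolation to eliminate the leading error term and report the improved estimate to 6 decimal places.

Method order is 2; weight 2^2 = 4.
Numerator 4 × A(h/2) − A(h) = 4 × 5.6960621152 − 5.2939287747 = 17.4903196861
17.4903196861 ÷ 3 = 5.8301065620
Shift from A(h/2): +0.1340444468.

5.830107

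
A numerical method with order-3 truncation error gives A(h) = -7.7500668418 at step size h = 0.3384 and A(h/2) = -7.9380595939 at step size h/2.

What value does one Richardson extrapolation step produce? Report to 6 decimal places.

-7.964916

Method order is 3; weight 2^3 = 8.
8×(-7.9380595939) − (-7.7500668418) = -55.7544099094
Extrapolated: (-55.7544099094) / 7 = -7.9649157013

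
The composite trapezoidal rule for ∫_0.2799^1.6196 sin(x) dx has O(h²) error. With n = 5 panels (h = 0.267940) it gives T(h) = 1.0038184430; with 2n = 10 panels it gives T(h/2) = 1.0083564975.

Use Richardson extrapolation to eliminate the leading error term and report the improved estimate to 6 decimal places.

Error is O(h^2); halving h shrinks it by 2^2 = 4.
4*1.0083564975 = 4.0334259900; subtract 1.0038184430 → 3.0296075470
(4*1.0083564975 − 1.0038184430)/(4 − 1) = 1.0098691823
Shift from A(h/2): +0.0015126848.

1.009869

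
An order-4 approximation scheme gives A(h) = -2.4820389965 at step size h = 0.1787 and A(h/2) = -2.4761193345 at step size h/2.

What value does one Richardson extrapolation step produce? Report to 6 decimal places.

-2.475725

Leading term ∝ h^4; use weight 16 = 2^4.
16 × (-2.4761193345) − (-2.4820389965) = -37.1358703555
(16 × (-2.4761193345) − (-2.4820389965))/(16 − 1) = -2.4757246904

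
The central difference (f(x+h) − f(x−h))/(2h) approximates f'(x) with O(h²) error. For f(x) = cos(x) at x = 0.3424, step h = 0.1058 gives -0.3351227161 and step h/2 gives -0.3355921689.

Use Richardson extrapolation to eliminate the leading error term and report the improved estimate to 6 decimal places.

The method has order 2: 2^2 = 4.
A(h/2) − A(h) = -0.3355921689 − (-0.3351227161) = -0.0004694528
Correction (A(h/2) − A(h))/(4 − 1) = (-0.0004694528)/3 = -0.0001564843
R = -0.3355921689 − 0.0001564843 = -0.3357486532
Correction |R − A(h/2)| = 1.565e-04; gap |A(h/2) − A(h)| = 4.695e-04.

-0.335749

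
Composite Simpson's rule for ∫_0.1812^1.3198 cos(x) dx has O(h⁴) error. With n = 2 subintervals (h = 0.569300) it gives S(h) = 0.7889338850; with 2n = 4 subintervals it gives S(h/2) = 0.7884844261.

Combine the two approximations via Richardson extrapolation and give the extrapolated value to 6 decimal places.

0.788454

Leading term ∝ h^4; use weight 16 = 2^4.
Difference of the inputs: 0.7884844261 − 0.7889338850 = -0.0004494589
Divide by 2^4 − 1 = 15: (-0.0004494589)/15 = -0.0000299639
R = A(h/2) + (A(h/2) − A(h))/15 = 0.7884844261 − 0.0000299639 = 0.7884544622
Correction |R − A(h/2)| = 2.996e-05; gap |A(h/2) − A(h)| = 4.495e-04.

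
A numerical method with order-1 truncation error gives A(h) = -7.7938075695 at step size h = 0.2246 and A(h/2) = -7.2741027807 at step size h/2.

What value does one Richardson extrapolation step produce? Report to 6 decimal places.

r = 1, so 2^r = 2.
Weighted: (-14.5482055614) − (-7.7938075695) = -6.7543979919
R = (-6.7543979919)/1 = -6.7543979919
Shift from A(h/2): +0.5197047888.

-6.754398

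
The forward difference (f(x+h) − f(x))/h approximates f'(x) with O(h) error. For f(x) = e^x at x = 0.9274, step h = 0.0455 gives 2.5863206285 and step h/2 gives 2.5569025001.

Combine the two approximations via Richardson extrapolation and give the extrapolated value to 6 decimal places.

Order 1 gives 2^r = 2 and 2^r − 1 = 1.
Numerator 2·A(h/2) − A(h) = 2·2.5569025001 − 2.5863206285 = 2.5274843717
Divide by 2^1 − 1 = 1.
2.5274843717 ÷ 1 = 2.5274843717

2.527484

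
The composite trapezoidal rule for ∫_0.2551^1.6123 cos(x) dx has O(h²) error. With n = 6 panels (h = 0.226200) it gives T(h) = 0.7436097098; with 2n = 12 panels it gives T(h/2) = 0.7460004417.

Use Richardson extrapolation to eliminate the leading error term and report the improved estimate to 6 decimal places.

0.746797

Order 2 gives 2^r = 4 and 2^r − 1 = 3.
4×0.7460004417 = 2.9840017668; 2.9840017668 − 0.7436097098 = 2.2403920570
Extrapolated: 2.2403920570 / 3 = 0.7467973523
Correction |R − A(h/2)| = 7.969e-04; gap |A(h/2) − A(h)| = 2.391e-03.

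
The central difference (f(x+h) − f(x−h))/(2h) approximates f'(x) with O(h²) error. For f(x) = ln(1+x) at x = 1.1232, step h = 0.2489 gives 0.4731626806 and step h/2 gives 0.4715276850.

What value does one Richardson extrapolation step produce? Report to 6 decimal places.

0.470983

Leading term ∝ h^2; use weight 4 = 2^2.
4 × 0.4715276850 − 0.4731626806 = 1.4129480594
(4 × 0.4715276850 − 0.4731626806)/(4 − 1) = 0.4709826865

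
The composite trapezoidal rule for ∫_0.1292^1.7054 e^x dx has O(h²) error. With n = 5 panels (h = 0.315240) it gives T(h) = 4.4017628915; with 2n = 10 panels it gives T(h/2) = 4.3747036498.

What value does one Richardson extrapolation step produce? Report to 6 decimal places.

Leading term ∝ h^2; use weight 4 = 2^2.
Weighted: 17.4988145992 − 4.4017628915 = 13.0970517077
Denominator 4 − 1 = 3.
Result: 4.3656839026

4.365684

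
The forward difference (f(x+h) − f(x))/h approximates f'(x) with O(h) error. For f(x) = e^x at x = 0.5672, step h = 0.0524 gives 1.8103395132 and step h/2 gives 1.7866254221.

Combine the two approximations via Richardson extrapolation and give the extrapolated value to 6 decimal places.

Error is O(h^1); halving h shrinks it by 2^1 = 2.
2^1·A(h/2) = 3.5732508442; minus A(h) gives 1.7629113310.
(2·1.7866254221 − 1.8103395132)/(2 − 1) = 1.7629113310
Correction |R − A(h/2)| = 2.371e-02; gap |A(h/2) − A(h)| = 2.371e-02.

1.762911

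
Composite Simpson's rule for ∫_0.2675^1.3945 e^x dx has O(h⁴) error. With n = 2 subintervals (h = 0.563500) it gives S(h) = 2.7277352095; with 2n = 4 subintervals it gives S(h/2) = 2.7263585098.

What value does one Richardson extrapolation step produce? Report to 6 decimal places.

r = 4: numerator weight 16, denominator 15.
16×2.7263585098 − 2.7277352095 = 40.8940009473
R = 40.8940009473/15 = 2.7262667298

2.726267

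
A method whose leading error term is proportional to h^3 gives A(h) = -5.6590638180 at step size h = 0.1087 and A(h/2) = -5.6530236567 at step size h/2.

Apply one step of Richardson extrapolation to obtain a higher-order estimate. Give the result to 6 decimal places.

-5.652161

The method has order 3: 2^3 = 8.
A(h/2) − A(h) = -5.6530236567 − (-5.6590638180) = 0.0060401613
Correction (A(h/2) − A(h))/(8 − 1) = 0.0060401613/7 = 0.0008628802
R = -5.6530236567 + 0.0008628802 = -5.6521607765
Correction |R − A(h/2)| = 8.629e-04; gap |A(h/2) − A(h)| = 6.040e-03.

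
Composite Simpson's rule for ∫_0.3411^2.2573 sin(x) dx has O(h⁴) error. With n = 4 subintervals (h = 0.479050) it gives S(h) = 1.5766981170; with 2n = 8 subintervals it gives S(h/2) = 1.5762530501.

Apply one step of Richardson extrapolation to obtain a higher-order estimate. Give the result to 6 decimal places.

Method order is 4; weight 2^4 = 16.
16*1.5762530501 = 25.2200488016; 25.2200488016 − 1.5766981170 = 23.6433506846
(16*1.5762530501 − 1.5766981170)/(16 − 1) = 1.5762233790
Gap between inputs: 4.451e-04; correction applied: −0.0000296711.

1.576223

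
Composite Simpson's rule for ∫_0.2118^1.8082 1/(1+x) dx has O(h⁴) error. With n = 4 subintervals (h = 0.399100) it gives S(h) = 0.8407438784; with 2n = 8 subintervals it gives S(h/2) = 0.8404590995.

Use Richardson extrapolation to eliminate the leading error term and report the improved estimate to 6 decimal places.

0.840440

r = 4: numerator weight 16, denominator 15.
2^4*A(h/2) = 13.4473455920; minus A(h) gives 12.6066017136.
12.6066017136 ÷ 15 = 0.8404401142
Correction |R − A(h/2)| = 1.899e-05; gap |A(h/2) − A(h)| = 2.848e-04.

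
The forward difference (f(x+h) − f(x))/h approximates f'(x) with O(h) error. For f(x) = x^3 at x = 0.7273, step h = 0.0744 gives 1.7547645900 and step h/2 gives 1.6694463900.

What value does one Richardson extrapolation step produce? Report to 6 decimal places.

Error is O(h^1); halving h shrinks it by 2^1 = 2.
Weighted: 3.3388927800 − 1.7547645900 = 1.5841281900
1.5841281900 ÷ 1 = 1.5841281900

1.584128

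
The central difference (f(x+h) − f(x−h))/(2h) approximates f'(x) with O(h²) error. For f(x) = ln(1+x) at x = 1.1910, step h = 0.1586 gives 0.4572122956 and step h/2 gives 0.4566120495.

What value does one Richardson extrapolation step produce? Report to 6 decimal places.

Leading term ∝ h^2; use weight 4 = 2^2.
Top: 4(0.4566120495) − (0.4572122956) = 1.3692359024
(4·0.4566120495 − 0.4572122956)/(4 − 1) = 0.4564119675
Gap between inputs: 6.002e-04; correction applied: −0.0002000820.

0.456412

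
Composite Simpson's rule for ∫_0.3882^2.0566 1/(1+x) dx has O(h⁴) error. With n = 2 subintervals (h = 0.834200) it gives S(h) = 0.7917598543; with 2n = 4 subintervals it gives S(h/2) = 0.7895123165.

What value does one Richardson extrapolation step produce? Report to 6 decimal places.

The method has order 4: 2^4 = 16.
Weighted: 12.6321970640 − 0.7917598543 = 11.8404372097
(16 × 0.7895123165 − 0.7917598543)/(16 − 1) = 0.7893624806

0.789362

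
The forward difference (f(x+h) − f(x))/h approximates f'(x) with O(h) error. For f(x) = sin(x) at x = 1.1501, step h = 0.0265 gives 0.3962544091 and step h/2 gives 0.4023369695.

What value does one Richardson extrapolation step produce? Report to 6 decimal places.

The method has order 1: 2^1 = 2.
Numerator 2 × A(h/2) − A(h) = 2 × 0.4023369695 − 0.3962544091 = 0.4084195299
Divide by 2^1 − 1 = 1.
(2 × 0.4023369695 − 0.3962544091)/(2 − 1) = 0.4084195299

0.408420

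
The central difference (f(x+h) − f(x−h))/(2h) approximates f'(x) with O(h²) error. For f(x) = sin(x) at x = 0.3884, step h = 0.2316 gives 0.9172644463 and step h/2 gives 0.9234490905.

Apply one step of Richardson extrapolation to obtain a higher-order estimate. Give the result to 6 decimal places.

0.925511

r = 2: numerator weight 4, denominator 3.
Top: 4(0.9234490905) − (0.9172644463) = 2.7765319157
Denominator 4 − 1 = 3.
Result: 0.9255106386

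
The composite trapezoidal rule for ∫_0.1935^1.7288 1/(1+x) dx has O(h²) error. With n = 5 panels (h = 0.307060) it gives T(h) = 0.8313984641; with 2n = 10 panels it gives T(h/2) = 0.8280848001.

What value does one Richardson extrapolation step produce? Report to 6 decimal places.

r = 2: numerator weight 4, denominator 3.
Top: 4(0.8280848001) − (0.8313984641) = 2.4809407363
R = 2.4809407363/3 = 0.8269802454

0.826980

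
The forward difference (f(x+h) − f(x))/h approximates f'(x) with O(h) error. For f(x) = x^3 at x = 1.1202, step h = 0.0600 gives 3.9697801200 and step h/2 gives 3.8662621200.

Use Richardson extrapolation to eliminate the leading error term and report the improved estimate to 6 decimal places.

3.762744

The method has order 1: 2^1 = 2.
Weighted: 7.7325242400 − 3.9697801200 = 3.7627441200
3.7627441200 ÷ 1 = 3.7627441200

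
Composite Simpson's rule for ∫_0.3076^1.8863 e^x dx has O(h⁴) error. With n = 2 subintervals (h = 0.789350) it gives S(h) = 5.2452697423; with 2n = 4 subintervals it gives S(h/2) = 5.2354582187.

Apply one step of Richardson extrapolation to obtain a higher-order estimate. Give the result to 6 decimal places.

Leading term ∝ h^4; use weight 16 = 2^4.
Difference of the inputs: 5.2354582187 − 5.2452697423 = -0.0098115236
Divide by 2^4 − 1 = 15: (-0.0098115236)/15 = -0.0006541016
R = A(h/2) + (A(h/2) − A(h))/15 = 5.2354582187 − 0.0006541016 = 5.2348041171
Correction |R − A(h/2)| = 6.541e-04; gap |A(h/2) − A(h)| = 9.812e-03.

5.234804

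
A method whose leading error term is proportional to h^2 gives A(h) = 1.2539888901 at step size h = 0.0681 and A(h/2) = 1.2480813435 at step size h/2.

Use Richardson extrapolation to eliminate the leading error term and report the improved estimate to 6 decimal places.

r = 2: numerator weight 4, denominator 3.
Top: 4(1.2480813435) − (1.2539888901) = 3.7383364839
Denominator 4 − 1 = 3.
So the Richardson estimate is 1.2461121613.

1.246112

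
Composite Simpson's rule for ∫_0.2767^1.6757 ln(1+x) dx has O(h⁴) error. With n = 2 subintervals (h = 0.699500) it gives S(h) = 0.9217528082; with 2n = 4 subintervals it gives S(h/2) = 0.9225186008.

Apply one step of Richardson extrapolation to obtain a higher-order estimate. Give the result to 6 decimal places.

Order 4 gives 2^r = 16 and 2^r − 1 = 15.
2^4 × A(h/2) = 14.7602976128; minus A(h) gives 13.8385448046.
Extrapolated: 13.8385448046 / 15 = 0.9225696536
Shift from A(h/2): +0.0000510528.

0.922570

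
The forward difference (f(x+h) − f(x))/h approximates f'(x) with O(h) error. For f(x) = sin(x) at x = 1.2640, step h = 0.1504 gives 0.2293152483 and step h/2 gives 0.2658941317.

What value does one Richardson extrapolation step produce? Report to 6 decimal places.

With r = 1 the leading error scales as h^1, so the weight is 2^1 = 2.
Difference of the inputs: 0.2658941317 − 0.2293152483 = 0.0365788834
Divide by 2^1 − 1 = 1: 0.0365788834/1 = 0.0365788834
R = A(h/2) + (A(h/2) − A(h))/1 = 0.2658941317 + 0.0365788834 = 0.3024730151
Shift from A(h/2): +0.0365788834.

0.302473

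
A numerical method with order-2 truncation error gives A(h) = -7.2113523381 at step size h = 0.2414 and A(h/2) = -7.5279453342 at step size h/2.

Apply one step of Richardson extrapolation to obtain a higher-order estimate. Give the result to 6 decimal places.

With r = 2 the leading error scales as h^2, so the weight is 2^2 = 4.
Numerator 4 × A(h/2) − A(h) = 4 × (-7.5279453342) − (-7.2113523381) = -22.9004289987
Divide by 2^2 − 1 = 3.
(4 × (-7.5279453342) − (-7.2113523381))/(4 − 1) = -7.6334763329
Correction |R − A(h/2)| = 1.055e-01; gap |A(h/2) − A(h)| = 3.166e-01.

-7.633476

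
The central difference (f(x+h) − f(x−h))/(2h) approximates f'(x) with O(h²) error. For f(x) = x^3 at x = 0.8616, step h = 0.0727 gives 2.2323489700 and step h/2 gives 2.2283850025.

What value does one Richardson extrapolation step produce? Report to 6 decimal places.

2.227064

r = 2, so 2^r = 4.
4×2.2283850025 = 8.9135400100; 8.9135400100 − 2.2323489700 = 6.6811910400
Divide by 2^2 − 1 = 3.
So the Richardson estimate is 2.2270636800.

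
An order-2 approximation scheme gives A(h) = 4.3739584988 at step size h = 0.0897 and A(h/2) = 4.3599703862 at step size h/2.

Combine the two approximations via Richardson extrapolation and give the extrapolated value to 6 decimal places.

4.355308

Order 2 gives 2^r = 4 and 2^r − 1 = 3.
Difference of the inputs: 4.3599703862 − 4.3739584988 = -0.0139881126
Divide by 2^2 − 1 = 3: (-0.0139881126)/3 = -0.0046627042
R = A(h/2) + (A(h/2) − A(h))/3 = 4.3599703862 − 0.0046627042 = 4.3553076820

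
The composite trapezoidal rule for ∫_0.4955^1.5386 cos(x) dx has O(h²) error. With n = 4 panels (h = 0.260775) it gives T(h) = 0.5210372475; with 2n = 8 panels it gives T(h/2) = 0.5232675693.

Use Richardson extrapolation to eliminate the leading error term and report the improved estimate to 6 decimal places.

0.524011

With r = 2 the leading error scales as h^2, so the weight is 2^2 = 4.
4*0.5232675693 = 2.0930702772; subtract 0.5210372475 → 1.5720330297
Denominator 4 − 1 = 3.
1.5720330297 ÷ 3 = 0.5240110099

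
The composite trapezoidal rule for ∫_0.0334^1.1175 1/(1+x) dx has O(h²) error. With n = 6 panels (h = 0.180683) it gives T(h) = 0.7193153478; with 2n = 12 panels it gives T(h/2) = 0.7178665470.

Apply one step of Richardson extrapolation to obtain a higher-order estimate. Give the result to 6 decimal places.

0.717384

r = 2, so 2^r = 4.
Numerator 4 × A(h/2) − A(h) = 4 × 0.7178665470 − 0.7193153478 = 2.1521508402
(4 × 0.7178665470 − 0.7193153478)/(4 − 1) = 0.7173836134
Shift from A(h/2): −0.0004829336.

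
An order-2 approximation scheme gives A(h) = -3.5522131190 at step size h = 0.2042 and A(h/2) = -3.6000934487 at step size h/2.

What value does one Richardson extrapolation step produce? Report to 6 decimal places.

The method has order 2: 2^2 = 4.
4×(-3.6000934487) − (-3.5522131190) = -10.8481606758
Denominator 4 − 1 = 3.
(-10.8481606758) ÷ 3 = -3.6160535586
Shift from A(h/2): −0.0159601099.

-3.616054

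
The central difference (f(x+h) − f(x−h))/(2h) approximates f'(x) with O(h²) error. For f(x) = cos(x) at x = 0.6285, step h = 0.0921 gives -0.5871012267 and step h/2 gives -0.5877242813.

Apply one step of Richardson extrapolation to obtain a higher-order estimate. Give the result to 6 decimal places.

The method has order 2: 2^2 = 4.
4·(-0.5877242813) = -2.3508971252; subtract (-0.5871012267) → -1.7637958985
Divide by 2^2 − 1 = 3.
R = (-1.7637958985)/3 = -0.5879319662

-0.587932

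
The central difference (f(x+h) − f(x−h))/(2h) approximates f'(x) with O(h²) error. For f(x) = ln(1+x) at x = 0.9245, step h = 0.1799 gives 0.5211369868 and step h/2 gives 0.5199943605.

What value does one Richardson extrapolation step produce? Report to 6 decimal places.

r = 2: numerator weight 4, denominator 3.
4×0.5199943605 = 2.0799774420; 2.0799774420 − 0.5211369868 = 1.5588404552
Extrapolated: 1.5588404552 / 3 = 0.5196134851
Shift from A(h/2): −0.0003808754.

0.519613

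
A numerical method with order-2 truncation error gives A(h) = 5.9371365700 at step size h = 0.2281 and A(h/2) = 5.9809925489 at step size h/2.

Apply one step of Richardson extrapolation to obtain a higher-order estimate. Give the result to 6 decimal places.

r = 2, so 2^r = 4.
Weighted: 23.9239701956 − 5.9371365700 = 17.9868336256
Extrapolated: 17.9868336256 / 3 = 5.9956112085

5.995611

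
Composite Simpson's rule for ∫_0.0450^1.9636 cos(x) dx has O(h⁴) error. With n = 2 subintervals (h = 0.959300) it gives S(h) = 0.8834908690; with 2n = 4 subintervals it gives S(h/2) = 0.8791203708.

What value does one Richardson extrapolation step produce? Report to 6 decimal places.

Error is O(h^4); halving h shrinks it by 2^4 = 16.
2^4 × A(h/2) = 14.0659259328; minus A(h) gives 13.1824350638.
Divide by 2^4 − 1 = 15.
R = 13.1824350638/15 = 0.8788290043
Shift from A(h/2): −0.0002913665.

0.878829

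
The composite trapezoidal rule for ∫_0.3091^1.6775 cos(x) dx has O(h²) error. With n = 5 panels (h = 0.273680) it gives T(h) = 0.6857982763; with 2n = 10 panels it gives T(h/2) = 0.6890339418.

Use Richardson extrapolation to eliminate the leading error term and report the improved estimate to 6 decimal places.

With r = 2 the leading error scales as h^2, so the weight is 2^2 = 4.
Difference of the inputs: 0.6890339418 − 0.6857982763 = 0.0032356655
Correction (A(h/2) − A(h))/(4 − 1) = 0.0032356655/3 = 0.0010785552
R = A(h/2) + (A(h/2) − A(h))/3 = 0.6890339418 + 0.0010785552 = 0.6901124970

0.690112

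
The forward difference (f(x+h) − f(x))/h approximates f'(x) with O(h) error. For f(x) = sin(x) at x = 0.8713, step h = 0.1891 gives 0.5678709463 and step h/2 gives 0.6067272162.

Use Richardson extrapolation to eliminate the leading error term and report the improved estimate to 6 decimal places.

r = 1, so 2^r = 2.
Numerator 2×A(h/2) − A(h) = 2×0.6067272162 − 0.5678709463 = 0.6455834861
R = 0.6455834861/1 = 0.6455834861

0.645583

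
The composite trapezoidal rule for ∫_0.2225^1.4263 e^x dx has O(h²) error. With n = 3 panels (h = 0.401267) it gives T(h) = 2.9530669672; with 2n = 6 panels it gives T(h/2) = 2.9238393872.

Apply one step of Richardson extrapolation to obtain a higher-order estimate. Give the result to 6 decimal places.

2.914097

Order 2 gives 2^r = 4 and 2^r − 1 = 3.
4*2.9238393872 = 11.6953575488; 11.6953575488 − 2.9530669672 = 8.7422905816
Denominator 4 − 1 = 3.
Result: 2.9140968605
Correction |R − A(h/2)| = 9.743e-03; gap |A(h/2) − A(h)| = 2.923e-02.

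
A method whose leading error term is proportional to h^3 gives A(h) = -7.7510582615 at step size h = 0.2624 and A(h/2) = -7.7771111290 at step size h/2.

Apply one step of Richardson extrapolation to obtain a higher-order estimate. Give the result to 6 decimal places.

-7.780833

r = 3: numerator weight 8, denominator 7.
8 × (-7.7771111290) − (-7.7510582615) = -54.4658307705
Divide by 2^3 − 1 = 7.
So the Richardson estimate is -7.7808329672.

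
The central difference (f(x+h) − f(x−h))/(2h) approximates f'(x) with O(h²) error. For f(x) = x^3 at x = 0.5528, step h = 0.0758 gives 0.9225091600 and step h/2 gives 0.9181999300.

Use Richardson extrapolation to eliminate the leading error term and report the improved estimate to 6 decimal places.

Leading term ∝ h^2; use weight 4 = 2^2.
Weighted: 3.6727997200 − 0.9225091600 = 2.7502905600
(4·0.9181999300 − 0.9225091600)/(4 − 1) = 0.9167635200

0.916764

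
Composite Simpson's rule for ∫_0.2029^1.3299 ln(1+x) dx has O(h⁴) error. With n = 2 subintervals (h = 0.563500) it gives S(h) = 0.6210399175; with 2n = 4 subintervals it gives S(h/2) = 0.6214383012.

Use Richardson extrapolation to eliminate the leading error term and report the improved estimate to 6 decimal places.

Error is O(h^4); halving h shrinks it by 2^4 = 16.
Numerator 16 × A(h/2) − A(h) = 16 × 0.6214383012 − 0.6210399175 = 9.3219729017
Extrapolated: 9.3219729017 / 15 = 0.6214648601
Correction |R − A(h/2)| = 2.656e-05; gap |A(h/2) − A(h)| = 3.984e-04.

0.621465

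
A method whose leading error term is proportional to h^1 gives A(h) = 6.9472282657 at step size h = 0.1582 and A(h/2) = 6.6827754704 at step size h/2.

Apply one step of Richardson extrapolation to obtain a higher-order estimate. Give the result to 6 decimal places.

6.418323

Order 1 gives 2^r = 2 and 2^r − 1 = 1.
Weighted: 13.3655509408 − 6.9472282657 = 6.4183226751
Denominator 2 − 1 = 1.
Extrapolated: 6.4183226751 / 1 = 6.4183226751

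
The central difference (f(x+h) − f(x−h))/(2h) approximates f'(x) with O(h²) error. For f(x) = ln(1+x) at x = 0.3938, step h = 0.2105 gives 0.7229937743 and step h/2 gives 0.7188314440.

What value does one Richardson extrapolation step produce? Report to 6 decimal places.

0.717444

With r = 2 the leading error scales as h^2, so the weight is 2^2 = 4.
4·0.7188314440 = 2.8753257760; 2.8753257760 − 0.7229937743 = 2.1523320017
Extrapolated: 2.1523320017 / 3 = 0.7174440006
Shift from A(h/2): −0.0013874434.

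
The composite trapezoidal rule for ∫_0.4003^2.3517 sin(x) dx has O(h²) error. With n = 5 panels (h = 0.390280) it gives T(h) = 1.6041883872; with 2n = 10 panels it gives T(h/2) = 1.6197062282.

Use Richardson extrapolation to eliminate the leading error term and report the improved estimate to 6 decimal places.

1.624879

r = 2: numerator weight 4, denominator 3.
Weighted: 6.4788249128 − 1.6041883872 = 4.8746365256
Denominator 4 − 1 = 3.
Result: 1.6248788419
Gap between inputs: 1.552e-02; correction applied: +0.0051726137.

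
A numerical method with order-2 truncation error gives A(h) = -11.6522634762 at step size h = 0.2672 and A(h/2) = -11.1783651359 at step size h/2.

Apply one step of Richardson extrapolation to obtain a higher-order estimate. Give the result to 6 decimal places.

-11.020399

Error is O(h^2); halving h shrinks it by 2^2 = 4.
4·(-11.1783651359) − (-11.6522634762) = -33.0611970674
(4·(-11.1783651359) − (-11.6522634762))/(4 − 1) = -11.0203990225
Shift from A(h/2): +0.1579661134.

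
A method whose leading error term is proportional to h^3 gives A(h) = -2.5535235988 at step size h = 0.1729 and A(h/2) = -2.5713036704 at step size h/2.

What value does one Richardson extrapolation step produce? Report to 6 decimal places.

r = 3, so 2^r = 8.
8×(-2.5713036704) = -20.5704293632; (-20.5704293632) − (-2.5535235988) = -18.0169057644
Extrapolated: (-18.0169057644) / 7 = -2.5738436806

-2.573844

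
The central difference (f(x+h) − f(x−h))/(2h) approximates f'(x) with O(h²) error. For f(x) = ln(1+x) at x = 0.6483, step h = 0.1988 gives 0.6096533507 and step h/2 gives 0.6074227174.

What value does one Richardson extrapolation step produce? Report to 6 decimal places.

0.606679

r = 2, so 2^r = 4.
2^2×A(h/2) = 2.4296908696; minus A(h) gives 1.8200375189.
Denominator 4 − 1 = 3.
R = 1.8200375189/3 = 0.6066791730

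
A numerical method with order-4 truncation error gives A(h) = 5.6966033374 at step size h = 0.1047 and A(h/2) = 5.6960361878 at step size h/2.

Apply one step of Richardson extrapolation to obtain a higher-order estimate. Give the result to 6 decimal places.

5.695998

Order 4 gives 2^r = 16 and 2^r − 1 = 15.
16×5.6960361878 − 5.6966033374 = 85.4399756674
(16×5.6960361878 − 5.6966033374)/(16 − 1) = 5.6959983778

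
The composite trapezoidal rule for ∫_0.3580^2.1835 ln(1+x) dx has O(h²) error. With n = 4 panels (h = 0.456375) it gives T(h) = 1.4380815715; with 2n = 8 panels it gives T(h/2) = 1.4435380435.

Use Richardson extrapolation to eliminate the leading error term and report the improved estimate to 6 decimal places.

1.445357

Error is O(h^2); halving h shrinks it by 2^2 = 4.
4 × 1.4435380435 − 1.4380815715 = 4.3360706025
Denominator 4 − 1 = 3.
R = 4.3360706025/3 = 1.4453568675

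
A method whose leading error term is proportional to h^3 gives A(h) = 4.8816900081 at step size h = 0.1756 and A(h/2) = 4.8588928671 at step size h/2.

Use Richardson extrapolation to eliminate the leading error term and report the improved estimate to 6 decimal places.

With r = 3 the leading error scales as h^3, so the weight is 2^3 = 8.
8*4.8588928671 = 38.8711429368; 38.8711429368 − 4.8816900081 = 33.9894529287
Denominator 8 − 1 = 7.
So the Richardson estimate is 4.8556361327.

4.855636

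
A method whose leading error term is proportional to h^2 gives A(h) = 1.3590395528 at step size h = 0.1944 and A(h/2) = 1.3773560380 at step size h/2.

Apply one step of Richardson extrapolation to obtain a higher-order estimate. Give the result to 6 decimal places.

1.383462

r = 2: numerator weight 4, denominator 3.
A(h/2) − A(h) = 1.3773560380 − 1.3590395528 = 0.0183164852
Divide by 2^2 − 1 = 3: 0.0183164852/3 = 0.0061054951
R = A(h/2) + (A(h/2) − A(h))/3 = 1.3773560380 + 0.0061054951 = 1.3834615331
Gap between inputs: 1.832e-02; correction applied: +0.0061054951.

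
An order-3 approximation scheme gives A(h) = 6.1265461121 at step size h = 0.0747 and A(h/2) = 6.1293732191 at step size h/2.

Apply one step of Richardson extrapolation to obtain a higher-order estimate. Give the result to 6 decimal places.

6.129777

Method order is 3; weight 2^3 = 8.
Difference of the inputs: 6.1293732191 − 6.1265461121 = 0.0028271070
Divide by 2^3 − 1 = 7: 0.0028271070/7 = 0.0004038724
R = 6.1293732191 + 0.0004038724 = 6.1297770915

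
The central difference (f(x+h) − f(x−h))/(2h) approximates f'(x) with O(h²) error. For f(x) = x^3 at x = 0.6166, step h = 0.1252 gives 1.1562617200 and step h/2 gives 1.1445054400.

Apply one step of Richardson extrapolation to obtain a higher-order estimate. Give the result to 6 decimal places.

The method has order 2: 2^2 = 4.
Weighted: 4.5780217600 − 1.1562617200 = 3.4217600400
Denominator 4 − 1 = 3.
Result: 1.1405866800
Shift from A(h/2): −0.0039187600.

1.140587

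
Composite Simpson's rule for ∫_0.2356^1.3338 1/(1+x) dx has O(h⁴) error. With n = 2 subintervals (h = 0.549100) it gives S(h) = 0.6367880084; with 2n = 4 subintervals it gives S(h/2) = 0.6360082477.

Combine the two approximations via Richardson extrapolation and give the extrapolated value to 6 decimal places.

Order 4 gives 2^r = 16 and 2^r − 1 = 15.
2^4·A(h/2) = 10.1761319632; minus A(h) gives 9.5393439548.
Extrapolated: 9.5393439548 / 15 = 0.6359562637
Correction |R − A(h/2)| = 5.198e-05; gap |A(h/2) − A(h)| = 7.798e-04.

0.635956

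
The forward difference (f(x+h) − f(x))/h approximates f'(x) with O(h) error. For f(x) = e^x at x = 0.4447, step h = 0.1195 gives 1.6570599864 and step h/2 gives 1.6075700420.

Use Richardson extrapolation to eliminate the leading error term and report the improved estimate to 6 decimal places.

1.558080

With r = 1 the leading error scales as h^1, so the weight is 2^1 = 2.
Numerator 2·A(h/2) − A(h) = 2·1.6075700420 − 1.6570599864 = 1.5580800976
1.5580800976 ÷ 1 = 1.5580800976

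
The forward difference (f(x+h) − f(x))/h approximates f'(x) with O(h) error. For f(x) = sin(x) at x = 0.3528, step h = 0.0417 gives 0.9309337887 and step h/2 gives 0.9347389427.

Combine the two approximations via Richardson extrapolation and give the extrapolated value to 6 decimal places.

Error is O(h^1); halving h shrinks it by 2^1 = 2.
Top: 2(0.9347389427) − (0.9309337887) = 0.9385440967
0.9385440967 ÷ 1 = 0.9385440967

0.938544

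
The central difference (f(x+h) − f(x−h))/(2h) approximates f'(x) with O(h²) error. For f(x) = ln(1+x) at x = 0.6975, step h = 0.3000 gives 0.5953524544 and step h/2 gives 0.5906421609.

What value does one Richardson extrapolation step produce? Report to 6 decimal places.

0.589072

With r = 2 the leading error scales as h^2, so the weight is 2^2 = 4.
4 × 0.5906421609 = 2.3625686436; 2.3625686436 − 0.5953524544 = 1.7672161892
Denominator 4 − 1 = 3.
R = 1.7672161892/3 = 0.5890720631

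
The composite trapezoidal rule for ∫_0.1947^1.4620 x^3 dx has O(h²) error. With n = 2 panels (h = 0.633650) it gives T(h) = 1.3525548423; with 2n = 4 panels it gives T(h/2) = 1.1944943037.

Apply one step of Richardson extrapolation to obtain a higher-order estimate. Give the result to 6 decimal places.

1.141807

Error is O(h^2); halving h shrinks it by 2^2 = 4.
Top: 4(1.1944943037) − (1.3525548423) = 3.4254223725
Extrapolated: 3.4254223725 / 3 = 1.1418074575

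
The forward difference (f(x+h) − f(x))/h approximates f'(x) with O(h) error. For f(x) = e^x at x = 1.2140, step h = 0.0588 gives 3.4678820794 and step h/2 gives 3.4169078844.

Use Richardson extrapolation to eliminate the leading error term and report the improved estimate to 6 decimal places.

3.365934

The method has order 1: 2^1 = 2.
2 × 3.4169078844 = 6.8338157688; 6.8338157688 − 3.4678820794 = 3.3659336894
(2 × 3.4169078844 − 3.4678820794)/(2 − 1) = 3.3659336894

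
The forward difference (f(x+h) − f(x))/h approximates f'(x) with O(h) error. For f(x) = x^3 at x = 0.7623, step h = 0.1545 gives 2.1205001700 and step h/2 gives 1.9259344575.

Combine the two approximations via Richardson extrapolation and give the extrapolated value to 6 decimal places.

1.731369

Leading term ∝ h^1; use weight 2 = 2^1.
2^1·A(h/2) = 3.8518689150; minus A(h) gives 1.7313687450.
Extrapolated: 1.7313687450 / 1 = 1.7313687450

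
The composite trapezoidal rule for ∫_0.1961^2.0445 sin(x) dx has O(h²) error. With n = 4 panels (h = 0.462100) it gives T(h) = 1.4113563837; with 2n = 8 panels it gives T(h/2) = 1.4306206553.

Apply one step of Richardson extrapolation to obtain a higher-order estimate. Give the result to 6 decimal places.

1.437042

Order 2 gives 2^r = 4 and 2^r − 1 = 3.
Top: 4(1.4306206553) − (1.4113563837) = 4.3111262375
Denominator 4 − 1 = 3.
4.3111262375 ÷ 3 = 1.4370420792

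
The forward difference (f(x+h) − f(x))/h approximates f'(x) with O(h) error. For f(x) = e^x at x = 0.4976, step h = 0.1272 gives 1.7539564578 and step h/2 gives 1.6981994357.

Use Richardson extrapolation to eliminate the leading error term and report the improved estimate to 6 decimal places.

r = 1: numerator weight 2, denominator 1.
Top: 2(1.6981994357) − (1.7539564578) = 1.6424424136
Extrapolated: 1.6424424136 / 1 = 1.6424424136
Correction |R − A(h/2)| = 5.576e-02; gap |A(h/2) − A(h)| = 5.576e-02.

1.642442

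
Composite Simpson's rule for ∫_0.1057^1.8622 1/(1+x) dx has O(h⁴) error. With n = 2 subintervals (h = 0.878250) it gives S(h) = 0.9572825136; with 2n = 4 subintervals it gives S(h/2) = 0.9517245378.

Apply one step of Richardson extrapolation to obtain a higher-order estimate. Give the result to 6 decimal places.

0.951354

With r = 4 the leading error scales as h^4, so the weight is 2^4 = 16.
16·0.9517245378 − 0.9572825136 = 14.2703100912
Denominator 16 − 1 = 15.
R = 14.2703100912/15 = 0.9513540061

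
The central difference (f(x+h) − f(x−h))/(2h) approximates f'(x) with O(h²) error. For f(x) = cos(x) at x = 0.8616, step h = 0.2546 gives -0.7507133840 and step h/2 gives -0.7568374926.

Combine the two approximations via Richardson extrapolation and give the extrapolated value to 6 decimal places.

Method order is 2; weight 2^2 = 4.
Weighted: (-3.0273499704) − (-0.7507133840) = -2.2766365864
(-2.2766365864) ÷ 3 = -0.7588788621

-0.758879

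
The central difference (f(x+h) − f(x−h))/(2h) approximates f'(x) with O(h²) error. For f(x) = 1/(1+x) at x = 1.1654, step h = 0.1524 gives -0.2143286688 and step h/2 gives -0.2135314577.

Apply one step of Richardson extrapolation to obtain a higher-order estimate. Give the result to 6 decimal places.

r = 2, so 2^r = 4.
A(h/2) − A(h) = -0.2135314577 − (-0.2143286688) = 0.0007972111
Correction (A(h/2) − A(h))/(4 − 1) = 0.0007972111/3 = 0.0002657370
R = -0.2135314577 + 0.0002657370 = -0.2132657207

-0.213266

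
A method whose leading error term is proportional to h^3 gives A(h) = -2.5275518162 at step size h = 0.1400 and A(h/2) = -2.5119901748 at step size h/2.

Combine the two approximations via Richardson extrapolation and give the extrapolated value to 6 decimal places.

-2.509767

The method has order 3: 2^3 = 8.
2^3×A(h/2) = -20.0959213984; minus A(h) gives -17.5683695822.
R = (-17.5683695822)/7 = -2.5097670832
Correction |R − A(h/2)| = 2.223e-03; gap |A(h/2) − A(h)| = 1.556e-02.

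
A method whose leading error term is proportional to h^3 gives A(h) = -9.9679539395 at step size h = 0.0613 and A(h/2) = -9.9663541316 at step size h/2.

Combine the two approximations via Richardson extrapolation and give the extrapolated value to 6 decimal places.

-9.966126

r = 3, so 2^r = 8.
8×(-9.9663541316) − (-9.9679539395) = -69.7628791133
R = (-69.7628791133)/7 = -9.9661255876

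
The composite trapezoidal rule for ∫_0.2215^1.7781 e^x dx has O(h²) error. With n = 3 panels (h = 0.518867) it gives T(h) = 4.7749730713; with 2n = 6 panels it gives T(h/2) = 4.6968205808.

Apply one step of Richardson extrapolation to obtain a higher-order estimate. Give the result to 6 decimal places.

With r = 2 the leading error scales as h^2, so the weight is 2^2 = 4.
Weighted: 18.7872823232 − 4.7749730713 = 14.0123092519
(4 × 4.6968205808 − 4.7749730713)/(4 − 1) = 4.6707697506
Gap between inputs: 7.815e-02; correction applied: −0.0260508302.

4.670770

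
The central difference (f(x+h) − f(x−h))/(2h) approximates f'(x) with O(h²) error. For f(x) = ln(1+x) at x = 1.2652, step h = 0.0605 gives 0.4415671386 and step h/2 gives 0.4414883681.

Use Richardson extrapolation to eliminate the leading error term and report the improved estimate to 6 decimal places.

0.441462

Order 2 gives 2^r = 4 and 2^r − 1 = 3.
Numerator 4×A(h/2) − A(h) = 4×0.4414883681 − 0.4415671386 = 1.3243863338
R = 1.3243863338/3 = 0.4414621113
Correction |R − A(h/2)| = 2.626e-05; gap |A(h/2) − A(h)| = 7.877e-05.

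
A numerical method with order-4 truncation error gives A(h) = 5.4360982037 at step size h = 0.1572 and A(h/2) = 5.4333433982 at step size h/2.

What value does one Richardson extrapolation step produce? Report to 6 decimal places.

5.433160

Method order is 4; weight 2^4 = 16.
2^4·A(h/2) = 86.9334943712; minus A(h) gives 81.4973961675.
81.4973961675 ÷ 15 = 5.4331597445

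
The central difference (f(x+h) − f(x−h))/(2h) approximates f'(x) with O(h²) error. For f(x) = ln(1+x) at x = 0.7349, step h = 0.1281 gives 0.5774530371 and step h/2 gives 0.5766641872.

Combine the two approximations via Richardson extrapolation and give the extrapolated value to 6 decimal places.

0.576401

With r = 2 the leading error scales as h^2, so the weight is 2^2 = 4.
Numerator 4 × A(h/2) − A(h) = 4 × 0.5766641872 − 0.5774530371 = 1.7292037117
1.7292037117 ÷ 3 = 0.5764012372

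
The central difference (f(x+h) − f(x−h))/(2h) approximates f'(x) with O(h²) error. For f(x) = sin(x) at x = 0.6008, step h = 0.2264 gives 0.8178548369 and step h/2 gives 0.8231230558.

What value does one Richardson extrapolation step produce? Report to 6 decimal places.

0.824879

The method has order 2: 2^2 = 4.
2^2 × A(h/2) = 3.2924922232; minus A(h) gives 2.4746373863.
Divide by 2^2 − 1 = 3.
2.4746373863 ÷ 3 = 0.8248791288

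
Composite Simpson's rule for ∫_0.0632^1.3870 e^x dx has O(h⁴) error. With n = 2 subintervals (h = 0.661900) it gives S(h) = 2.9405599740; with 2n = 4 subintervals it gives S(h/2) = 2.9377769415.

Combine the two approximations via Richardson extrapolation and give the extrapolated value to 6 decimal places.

Method order is 4; weight 2^4 = 16.
Top: 16(2.9377769415) − (2.9405599740) = 44.0638710900
Denominator 16 − 1 = 15.
Result: 2.9375914060

2.937591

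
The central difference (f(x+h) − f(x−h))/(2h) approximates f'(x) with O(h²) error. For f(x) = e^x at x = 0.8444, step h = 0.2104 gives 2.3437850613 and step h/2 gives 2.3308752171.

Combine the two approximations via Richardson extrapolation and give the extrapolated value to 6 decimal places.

2.326572

r = 2: numerator weight 4, denominator 3.
2^2·A(h/2) = 9.3235008684; minus A(h) gives 6.9797158071.
6.9797158071 ÷ 3 = 2.3265719357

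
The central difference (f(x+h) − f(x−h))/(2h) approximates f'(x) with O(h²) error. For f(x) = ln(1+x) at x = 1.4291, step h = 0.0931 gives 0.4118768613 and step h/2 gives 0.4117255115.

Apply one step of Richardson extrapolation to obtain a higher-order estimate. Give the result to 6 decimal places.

0.411675

Method order is 2; weight 2^2 = 4.
4*0.4117255115 − 0.4118768613 = 1.2350251847
Divide by 2^2 − 1 = 3.
1.2350251847 ÷ 3 = 0.4116750616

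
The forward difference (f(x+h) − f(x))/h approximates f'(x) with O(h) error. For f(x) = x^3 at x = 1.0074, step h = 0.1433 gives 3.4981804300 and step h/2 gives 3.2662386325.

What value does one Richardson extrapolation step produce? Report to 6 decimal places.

3.034297

r = 1: numerator weight 2, denominator 1.
Weighted: 6.5324772650 − 3.4981804300 = 3.0342968350
3.0342968350 ÷ 1 = 3.0342968350
Shift from A(h/2): −0.2319417975.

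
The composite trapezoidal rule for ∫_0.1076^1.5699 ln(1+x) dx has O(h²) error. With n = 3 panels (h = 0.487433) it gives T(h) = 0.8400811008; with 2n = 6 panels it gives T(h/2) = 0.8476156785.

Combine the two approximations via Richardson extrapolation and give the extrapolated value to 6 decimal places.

0.850127

With r = 2 the leading error scales as h^2, so the weight is 2^2 = 4.
Top: 4(0.8476156785) − (0.8400811008) = 2.5503816132
2.5503816132 ÷ 3 = 0.8501272044
Shift from A(h/2): +0.0025115259.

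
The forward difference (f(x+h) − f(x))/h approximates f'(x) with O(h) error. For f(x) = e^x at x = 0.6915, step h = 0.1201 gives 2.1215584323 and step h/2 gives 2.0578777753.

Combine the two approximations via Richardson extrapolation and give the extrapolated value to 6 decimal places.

1.994197

r = 1: numerator weight 2, denominator 1.
2·2.0578777753 − 2.1215584323 = 1.9941971183
(2·2.0578777753 − 2.1215584323)/(2 − 1) = 1.9941971183
Correction |R − A(h/2)| = 6.368e-02; gap |A(h/2) − A(h)| = 6.368e-02.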